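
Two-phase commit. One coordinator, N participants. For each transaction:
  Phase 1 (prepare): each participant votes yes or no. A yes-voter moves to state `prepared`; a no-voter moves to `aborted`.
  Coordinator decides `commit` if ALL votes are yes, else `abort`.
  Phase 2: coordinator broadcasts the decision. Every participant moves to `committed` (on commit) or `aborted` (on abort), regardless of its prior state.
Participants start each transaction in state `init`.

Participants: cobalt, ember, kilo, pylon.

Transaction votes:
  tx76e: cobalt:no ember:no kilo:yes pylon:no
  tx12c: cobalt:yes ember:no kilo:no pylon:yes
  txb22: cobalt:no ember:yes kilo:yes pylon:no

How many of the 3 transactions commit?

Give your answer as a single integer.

Answer: 0

Derivation:
tx76e: no from cobalt, ember, pylon -> abort (commits=0)
tx12c: no from ember, kilo -> abort (commits=0)
txb22: no from cobalt, pylon -> abort (commits=0)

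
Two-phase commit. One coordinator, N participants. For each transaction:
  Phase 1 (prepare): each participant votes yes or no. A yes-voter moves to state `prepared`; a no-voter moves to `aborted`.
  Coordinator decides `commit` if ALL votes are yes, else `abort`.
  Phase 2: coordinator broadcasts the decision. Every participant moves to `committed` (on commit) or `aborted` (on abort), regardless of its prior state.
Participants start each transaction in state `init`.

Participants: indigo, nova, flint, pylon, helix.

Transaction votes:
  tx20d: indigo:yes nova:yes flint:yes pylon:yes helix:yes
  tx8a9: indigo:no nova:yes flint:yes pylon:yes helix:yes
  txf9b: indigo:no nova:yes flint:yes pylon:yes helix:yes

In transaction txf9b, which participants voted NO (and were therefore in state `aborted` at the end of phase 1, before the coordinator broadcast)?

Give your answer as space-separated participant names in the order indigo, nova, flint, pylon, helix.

Txn txf9b phase 1: indigo no -> aborted; nova yes -> prepared; flint yes -> prepared; pylon yes -> prepared; helix yes -> prepared

Answer: indigo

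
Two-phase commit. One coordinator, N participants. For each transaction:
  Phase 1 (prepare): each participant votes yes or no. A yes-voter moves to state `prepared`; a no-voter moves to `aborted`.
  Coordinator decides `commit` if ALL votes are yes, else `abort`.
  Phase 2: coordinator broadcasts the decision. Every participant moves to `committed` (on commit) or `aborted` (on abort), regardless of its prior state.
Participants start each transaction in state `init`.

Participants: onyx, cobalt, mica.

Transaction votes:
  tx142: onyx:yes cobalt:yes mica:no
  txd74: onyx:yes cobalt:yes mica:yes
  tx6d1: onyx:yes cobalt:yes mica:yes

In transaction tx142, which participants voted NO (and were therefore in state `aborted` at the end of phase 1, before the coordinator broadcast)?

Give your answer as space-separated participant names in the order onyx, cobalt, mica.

Txn tx142 phase 1: onyx yes -> prepared; cobalt yes -> prepared; mica no -> aborted

Answer: mica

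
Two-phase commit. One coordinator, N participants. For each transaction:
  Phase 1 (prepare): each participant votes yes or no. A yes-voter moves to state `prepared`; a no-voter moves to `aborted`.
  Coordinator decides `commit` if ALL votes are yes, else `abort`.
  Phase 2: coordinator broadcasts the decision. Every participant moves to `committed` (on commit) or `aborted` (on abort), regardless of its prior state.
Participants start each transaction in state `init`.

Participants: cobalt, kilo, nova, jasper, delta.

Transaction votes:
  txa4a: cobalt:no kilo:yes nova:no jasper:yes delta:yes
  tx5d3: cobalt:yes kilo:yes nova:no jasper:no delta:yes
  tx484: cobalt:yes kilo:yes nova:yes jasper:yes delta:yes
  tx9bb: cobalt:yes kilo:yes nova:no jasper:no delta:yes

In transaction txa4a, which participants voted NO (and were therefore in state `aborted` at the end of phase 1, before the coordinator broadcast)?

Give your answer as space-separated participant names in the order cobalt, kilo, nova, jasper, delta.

Txn txa4a phase 1: cobalt no -> aborted; kilo yes -> prepared; nova no -> aborted; jasper yes -> prepared; delta yes -> prepared

Answer: cobalt nova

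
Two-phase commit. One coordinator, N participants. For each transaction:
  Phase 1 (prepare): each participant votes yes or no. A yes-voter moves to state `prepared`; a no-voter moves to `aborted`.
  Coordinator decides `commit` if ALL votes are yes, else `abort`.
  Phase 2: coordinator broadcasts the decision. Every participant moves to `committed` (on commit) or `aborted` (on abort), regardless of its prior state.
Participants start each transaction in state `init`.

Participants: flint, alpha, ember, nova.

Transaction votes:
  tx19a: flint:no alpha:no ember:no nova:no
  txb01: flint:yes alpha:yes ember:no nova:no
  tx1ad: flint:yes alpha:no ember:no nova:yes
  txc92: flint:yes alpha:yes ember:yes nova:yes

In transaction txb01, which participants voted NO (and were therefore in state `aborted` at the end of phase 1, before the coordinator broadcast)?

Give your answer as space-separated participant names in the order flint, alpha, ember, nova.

Txn txb01 phase 1: flint yes -> prepared; alpha yes -> prepared; ember no -> aborted; nova no -> aborted

Answer: ember nova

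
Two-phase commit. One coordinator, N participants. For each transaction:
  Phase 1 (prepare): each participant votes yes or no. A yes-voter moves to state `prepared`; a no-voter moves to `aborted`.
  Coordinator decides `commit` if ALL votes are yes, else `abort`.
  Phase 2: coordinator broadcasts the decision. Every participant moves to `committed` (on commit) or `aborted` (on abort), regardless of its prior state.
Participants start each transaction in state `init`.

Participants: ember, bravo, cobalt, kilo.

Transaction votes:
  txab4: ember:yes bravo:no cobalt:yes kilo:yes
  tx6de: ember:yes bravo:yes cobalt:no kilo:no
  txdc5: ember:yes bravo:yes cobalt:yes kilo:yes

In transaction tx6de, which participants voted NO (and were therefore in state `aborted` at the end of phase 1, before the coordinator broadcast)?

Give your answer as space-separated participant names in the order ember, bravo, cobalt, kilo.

Txn tx6de phase 1: ember yes -> prepared; bravo yes -> prepared; cobalt no -> aborted; kilo no -> aborted

Answer: cobalt kilo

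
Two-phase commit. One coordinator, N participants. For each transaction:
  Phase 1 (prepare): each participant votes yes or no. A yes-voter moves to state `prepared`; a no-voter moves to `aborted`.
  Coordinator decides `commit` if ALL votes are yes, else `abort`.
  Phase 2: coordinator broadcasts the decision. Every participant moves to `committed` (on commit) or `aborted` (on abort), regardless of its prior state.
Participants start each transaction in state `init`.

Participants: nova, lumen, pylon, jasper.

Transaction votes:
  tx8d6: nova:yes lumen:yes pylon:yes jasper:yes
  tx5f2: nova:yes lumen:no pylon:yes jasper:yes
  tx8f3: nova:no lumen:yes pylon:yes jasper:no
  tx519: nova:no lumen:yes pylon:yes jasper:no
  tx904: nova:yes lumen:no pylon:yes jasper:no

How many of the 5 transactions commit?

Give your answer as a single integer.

tx8d6: all yes -> commit (commits=1)
tx5f2: no from lumen -> abort (commits=1)
tx8f3: no from nova, jasper -> abort (commits=1)
tx519: no from nova, jasper -> abort (commits=1)
tx904: no from lumen, jasper -> abort (commits=1)

Answer: 1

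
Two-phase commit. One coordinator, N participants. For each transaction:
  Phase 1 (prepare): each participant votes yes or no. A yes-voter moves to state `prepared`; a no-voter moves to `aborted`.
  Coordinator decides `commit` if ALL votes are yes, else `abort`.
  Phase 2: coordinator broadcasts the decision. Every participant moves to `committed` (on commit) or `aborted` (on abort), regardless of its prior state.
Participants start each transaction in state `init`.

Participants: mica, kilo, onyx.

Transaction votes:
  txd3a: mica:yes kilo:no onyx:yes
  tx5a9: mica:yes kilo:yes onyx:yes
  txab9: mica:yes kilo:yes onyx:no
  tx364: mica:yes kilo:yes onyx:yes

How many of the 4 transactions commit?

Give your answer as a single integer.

Answer: 2

Derivation:
txd3a: no from kilo -> abort (commits=0)
tx5a9: all yes -> commit (commits=1)
txab9: no from onyx -> abort (commits=1)
tx364: all yes -> commit (commits=2)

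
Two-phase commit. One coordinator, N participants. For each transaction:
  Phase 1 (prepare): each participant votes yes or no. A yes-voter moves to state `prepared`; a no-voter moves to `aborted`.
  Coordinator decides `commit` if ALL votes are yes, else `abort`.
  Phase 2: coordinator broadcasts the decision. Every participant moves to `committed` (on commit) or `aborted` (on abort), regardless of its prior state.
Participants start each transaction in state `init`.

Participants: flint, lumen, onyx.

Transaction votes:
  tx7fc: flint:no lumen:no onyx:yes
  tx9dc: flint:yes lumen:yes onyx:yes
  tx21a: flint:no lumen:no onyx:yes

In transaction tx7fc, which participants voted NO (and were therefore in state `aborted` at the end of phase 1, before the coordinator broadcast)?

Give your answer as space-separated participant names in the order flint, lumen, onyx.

Answer: flint lumen

Derivation:
Txn tx7fc phase 1: flint no -> aborted; lumen no -> aborted; onyx yes -> prepared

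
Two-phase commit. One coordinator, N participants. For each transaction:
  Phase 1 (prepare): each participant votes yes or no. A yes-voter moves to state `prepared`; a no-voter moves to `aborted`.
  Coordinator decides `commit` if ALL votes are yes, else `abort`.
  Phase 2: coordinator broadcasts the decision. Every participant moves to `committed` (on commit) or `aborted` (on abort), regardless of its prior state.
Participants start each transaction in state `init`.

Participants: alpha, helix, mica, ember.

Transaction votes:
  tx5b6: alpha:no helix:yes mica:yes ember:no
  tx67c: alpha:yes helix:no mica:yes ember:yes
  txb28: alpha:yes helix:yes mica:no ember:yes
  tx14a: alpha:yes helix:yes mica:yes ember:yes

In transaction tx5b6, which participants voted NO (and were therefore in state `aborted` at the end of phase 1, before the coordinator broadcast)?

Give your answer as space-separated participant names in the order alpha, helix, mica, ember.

Answer: alpha ember

Derivation:
Txn tx5b6 phase 1: alpha no -> aborted; helix yes -> prepared; mica yes -> prepared; ember no -> aborted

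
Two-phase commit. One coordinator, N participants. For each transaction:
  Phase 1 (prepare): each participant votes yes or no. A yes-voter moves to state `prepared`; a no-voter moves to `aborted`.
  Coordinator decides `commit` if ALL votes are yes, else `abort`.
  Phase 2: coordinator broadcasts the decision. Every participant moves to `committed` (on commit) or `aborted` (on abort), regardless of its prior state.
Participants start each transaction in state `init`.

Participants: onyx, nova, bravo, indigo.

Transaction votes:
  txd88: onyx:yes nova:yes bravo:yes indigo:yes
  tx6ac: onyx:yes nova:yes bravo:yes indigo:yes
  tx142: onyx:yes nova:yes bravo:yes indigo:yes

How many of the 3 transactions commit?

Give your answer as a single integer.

Answer: 3

Derivation:
txd88: all yes -> commit (commits=1)
tx6ac: all yes -> commit (commits=2)
tx142: all yes -> commit (commits=3)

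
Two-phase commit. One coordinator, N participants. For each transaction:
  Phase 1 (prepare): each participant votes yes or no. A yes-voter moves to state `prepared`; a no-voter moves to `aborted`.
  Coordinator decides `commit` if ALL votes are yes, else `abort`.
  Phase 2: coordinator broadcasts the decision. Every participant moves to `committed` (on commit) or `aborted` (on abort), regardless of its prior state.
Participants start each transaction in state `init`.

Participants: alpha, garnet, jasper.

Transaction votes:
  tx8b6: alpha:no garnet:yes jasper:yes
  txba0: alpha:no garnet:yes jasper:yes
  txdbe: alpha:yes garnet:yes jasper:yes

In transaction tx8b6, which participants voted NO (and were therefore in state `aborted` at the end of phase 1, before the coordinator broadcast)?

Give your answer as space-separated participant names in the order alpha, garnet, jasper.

Txn tx8b6 phase 1: alpha no -> aborted; garnet yes -> prepared; jasper yes -> prepared

Answer: alpha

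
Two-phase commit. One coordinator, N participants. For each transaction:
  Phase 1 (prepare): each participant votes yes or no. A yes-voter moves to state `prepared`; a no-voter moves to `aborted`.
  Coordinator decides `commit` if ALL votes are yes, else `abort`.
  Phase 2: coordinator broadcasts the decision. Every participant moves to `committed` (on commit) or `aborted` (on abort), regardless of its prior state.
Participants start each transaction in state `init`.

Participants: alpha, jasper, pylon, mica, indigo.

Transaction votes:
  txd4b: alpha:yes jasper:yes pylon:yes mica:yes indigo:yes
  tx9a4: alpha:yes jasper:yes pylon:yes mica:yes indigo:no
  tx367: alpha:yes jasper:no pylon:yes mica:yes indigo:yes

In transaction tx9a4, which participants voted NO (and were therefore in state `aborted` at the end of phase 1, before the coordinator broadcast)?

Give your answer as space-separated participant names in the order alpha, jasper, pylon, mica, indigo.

Txn tx9a4 phase 1: alpha yes -> prepared; jasper yes -> prepared; pylon yes -> prepared; mica yes -> prepared; indigo no -> aborted

Answer: indigo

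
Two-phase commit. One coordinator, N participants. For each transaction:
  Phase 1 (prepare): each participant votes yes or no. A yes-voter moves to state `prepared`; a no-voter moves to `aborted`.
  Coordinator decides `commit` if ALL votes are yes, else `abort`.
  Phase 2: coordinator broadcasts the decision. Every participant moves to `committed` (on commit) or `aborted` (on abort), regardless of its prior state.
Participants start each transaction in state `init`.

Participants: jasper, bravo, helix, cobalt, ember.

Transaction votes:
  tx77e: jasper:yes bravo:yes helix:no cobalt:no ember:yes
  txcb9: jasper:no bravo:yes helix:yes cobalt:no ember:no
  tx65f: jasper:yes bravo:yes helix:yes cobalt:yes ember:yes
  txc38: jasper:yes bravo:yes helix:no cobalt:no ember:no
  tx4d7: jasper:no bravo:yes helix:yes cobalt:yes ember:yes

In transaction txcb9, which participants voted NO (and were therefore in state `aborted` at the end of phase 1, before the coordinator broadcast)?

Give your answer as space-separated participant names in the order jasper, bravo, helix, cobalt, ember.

Txn txcb9 phase 1: jasper no -> aborted; bravo yes -> prepared; helix yes -> prepared; cobalt no -> aborted; ember no -> aborted

Answer: jasper cobalt ember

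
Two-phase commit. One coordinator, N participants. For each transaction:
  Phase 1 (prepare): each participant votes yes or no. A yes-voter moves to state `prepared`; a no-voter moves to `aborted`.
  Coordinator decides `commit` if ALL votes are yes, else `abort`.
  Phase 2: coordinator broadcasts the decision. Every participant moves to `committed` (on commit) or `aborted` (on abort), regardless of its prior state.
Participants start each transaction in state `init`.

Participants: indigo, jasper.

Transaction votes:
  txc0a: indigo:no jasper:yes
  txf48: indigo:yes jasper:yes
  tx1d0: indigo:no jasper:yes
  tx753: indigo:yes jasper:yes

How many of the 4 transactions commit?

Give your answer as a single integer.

txc0a: no from indigo -> abort (commits=0)
txf48: all yes -> commit (commits=1)
tx1d0: no from indigo -> abort (commits=1)
tx753: all yes -> commit (commits=2)

Answer: 2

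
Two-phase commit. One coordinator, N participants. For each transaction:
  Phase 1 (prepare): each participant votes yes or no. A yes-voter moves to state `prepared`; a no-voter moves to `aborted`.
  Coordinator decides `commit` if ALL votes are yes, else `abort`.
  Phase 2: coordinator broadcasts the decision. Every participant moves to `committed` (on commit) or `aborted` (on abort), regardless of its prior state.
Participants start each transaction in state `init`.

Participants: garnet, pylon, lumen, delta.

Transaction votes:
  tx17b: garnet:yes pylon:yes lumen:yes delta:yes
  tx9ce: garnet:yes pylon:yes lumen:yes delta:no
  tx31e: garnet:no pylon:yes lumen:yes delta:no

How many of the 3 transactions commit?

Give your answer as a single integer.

Answer: 1

Derivation:
tx17b: all yes -> commit (commits=1)
tx9ce: no from delta -> abort (commits=1)
tx31e: no from garnet, delta -> abort (commits=1)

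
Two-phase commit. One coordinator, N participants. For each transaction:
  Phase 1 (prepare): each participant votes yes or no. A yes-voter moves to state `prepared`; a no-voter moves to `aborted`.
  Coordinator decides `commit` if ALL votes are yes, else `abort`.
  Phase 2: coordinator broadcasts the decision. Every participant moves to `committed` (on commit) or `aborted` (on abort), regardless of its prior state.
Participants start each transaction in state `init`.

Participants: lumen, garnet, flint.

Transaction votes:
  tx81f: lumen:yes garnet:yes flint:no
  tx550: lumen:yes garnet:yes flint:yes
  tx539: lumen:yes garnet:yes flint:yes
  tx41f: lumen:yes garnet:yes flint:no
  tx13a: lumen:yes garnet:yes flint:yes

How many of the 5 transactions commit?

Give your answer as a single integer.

tx81f: no from flint -> abort (commits=0)
tx550: all yes -> commit (commits=1)
tx539: all yes -> commit (commits=2)
tx41f: no from flint -> abort (commits=2)
tx13a: all yes -> commit (commits=3)

Answer: 3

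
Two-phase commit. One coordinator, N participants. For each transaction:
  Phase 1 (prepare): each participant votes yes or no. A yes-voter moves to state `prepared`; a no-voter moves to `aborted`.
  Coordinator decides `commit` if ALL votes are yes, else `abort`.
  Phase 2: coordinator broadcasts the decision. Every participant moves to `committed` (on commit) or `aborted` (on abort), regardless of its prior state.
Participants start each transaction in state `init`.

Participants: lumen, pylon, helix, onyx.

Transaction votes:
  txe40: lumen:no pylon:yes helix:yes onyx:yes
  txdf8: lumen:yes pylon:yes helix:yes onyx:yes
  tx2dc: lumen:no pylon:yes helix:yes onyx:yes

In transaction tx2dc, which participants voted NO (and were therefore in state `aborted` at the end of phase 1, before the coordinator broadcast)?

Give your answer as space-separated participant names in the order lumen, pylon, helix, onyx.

Answer: lumen

Derivation:
Txn tx2dc phase 1: lumen no -> aborted; pylon yes -> prepared; helix yes -> prepared; onyx yes -> prepared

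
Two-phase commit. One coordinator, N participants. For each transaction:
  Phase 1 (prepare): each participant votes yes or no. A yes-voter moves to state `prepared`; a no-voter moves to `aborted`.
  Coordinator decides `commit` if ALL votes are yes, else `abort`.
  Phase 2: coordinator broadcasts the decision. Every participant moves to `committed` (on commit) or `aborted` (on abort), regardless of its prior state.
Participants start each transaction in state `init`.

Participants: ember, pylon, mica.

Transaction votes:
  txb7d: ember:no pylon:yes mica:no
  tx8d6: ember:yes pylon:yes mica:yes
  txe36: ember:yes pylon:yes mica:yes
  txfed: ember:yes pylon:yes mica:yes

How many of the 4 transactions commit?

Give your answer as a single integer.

Answer: 3

Derivation:
txb7d: no from ember, mica -> abort (commits=0)
tx8d6: all yes -> commit (commits=1)
txe36: all yes -> commit (commits=2)
txfed: all yes -> commit (commits=3)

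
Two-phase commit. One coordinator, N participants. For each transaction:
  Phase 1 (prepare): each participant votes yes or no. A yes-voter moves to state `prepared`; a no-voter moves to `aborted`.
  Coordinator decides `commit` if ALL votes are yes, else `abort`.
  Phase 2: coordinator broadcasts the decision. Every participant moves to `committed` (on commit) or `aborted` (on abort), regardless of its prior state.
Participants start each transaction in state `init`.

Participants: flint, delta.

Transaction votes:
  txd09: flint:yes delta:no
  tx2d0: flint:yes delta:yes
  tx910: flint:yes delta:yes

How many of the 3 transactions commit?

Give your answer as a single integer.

Answer: 2

Derivation:
txd09: no from delta -> abort (commits=0)
tx2d0: all yes -> commit (commits=1)
tx910: all yes -> commit (commits=2)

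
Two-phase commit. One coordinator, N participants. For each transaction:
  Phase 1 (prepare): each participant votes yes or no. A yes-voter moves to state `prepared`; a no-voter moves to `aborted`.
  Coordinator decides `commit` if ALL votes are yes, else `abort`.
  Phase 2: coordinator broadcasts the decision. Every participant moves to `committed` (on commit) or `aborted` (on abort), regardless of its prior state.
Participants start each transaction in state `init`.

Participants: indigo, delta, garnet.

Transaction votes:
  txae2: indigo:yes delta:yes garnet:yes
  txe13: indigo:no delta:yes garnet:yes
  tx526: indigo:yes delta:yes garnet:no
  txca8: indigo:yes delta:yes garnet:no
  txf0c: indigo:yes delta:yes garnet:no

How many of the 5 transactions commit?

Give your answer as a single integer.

txae2: all yes -> commit (commits=1)
txe13: no from indigo -> abort (commits=1)
tx526: no from garnet -> abort (commits=1)
txca8: no from garnet -> abort (commits=1)
txf0c: no from garnet -> abort (commits=1)

Answer: 1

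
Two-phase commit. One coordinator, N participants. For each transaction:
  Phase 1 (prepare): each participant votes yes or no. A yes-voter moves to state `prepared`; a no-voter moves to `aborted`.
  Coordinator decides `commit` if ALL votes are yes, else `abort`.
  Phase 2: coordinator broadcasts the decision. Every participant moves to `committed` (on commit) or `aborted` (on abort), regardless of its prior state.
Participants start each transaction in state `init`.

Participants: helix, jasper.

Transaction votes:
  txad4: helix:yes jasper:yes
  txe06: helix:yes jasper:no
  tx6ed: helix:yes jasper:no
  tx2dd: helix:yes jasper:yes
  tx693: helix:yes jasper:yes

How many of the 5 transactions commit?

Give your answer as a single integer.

txad4: all yes -> commit (commits=1)
txe06: no from jasper -> abort (commits=1)
tx6ed: no from jasper -> abort (commits=1)
tx2dd: all yes -> commit (commits=2)
tx693: all yes -> commit (commits=3)

Answer: 3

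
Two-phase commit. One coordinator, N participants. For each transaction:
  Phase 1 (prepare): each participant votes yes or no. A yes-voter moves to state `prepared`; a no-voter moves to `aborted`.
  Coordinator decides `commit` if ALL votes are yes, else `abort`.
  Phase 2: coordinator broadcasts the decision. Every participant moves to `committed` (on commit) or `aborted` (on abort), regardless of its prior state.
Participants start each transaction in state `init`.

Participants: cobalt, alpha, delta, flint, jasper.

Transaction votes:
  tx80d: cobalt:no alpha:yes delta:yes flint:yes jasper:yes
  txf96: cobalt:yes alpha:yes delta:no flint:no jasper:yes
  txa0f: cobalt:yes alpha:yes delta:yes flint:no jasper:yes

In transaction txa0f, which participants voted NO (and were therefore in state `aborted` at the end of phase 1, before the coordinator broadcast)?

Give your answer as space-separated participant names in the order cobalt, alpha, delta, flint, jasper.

Txn txa0f phase 1: cobalt yes -> prepared; alpha yes -> prepared; delta yes -> prepared; flint no -> aborted; jasper yes -> prepared

Answer: flint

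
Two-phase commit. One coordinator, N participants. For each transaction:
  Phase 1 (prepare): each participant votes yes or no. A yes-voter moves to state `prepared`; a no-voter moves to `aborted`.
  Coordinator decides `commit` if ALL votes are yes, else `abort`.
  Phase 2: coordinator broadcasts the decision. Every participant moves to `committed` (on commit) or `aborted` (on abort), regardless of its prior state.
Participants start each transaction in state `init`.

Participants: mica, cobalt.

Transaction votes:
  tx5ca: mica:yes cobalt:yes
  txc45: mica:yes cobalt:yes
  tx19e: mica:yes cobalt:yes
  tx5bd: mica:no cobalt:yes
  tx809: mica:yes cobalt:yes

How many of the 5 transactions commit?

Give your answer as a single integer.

tx5ca: all yes -> commit (commits=1)
txc45: all yes -> commit (commits=2)
tx19e: all yes -> commit (commits=3)
tx5bd: no from mica -> abort (commits=3)
tx809: all yes -> commit (commits=4)

Answer: 4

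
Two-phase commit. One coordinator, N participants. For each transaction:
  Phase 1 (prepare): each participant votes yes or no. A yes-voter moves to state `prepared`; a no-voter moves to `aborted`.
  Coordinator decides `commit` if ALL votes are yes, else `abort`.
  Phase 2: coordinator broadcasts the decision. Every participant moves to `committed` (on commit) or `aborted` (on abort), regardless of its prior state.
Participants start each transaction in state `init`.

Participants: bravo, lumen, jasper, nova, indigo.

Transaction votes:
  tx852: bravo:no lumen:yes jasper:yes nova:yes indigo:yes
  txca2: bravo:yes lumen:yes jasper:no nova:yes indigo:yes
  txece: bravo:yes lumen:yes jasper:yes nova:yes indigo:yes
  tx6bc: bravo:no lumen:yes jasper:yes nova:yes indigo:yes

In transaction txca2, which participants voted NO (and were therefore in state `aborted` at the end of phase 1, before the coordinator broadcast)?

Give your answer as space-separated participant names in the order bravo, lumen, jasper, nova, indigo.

Answer: jasper

Derivation:
Txn txca2 phase 1: bravo yes -> prepared; lumen yes -> prepared; jasper no -> aborted; nova yes -> prepared; indigo yes -> prepared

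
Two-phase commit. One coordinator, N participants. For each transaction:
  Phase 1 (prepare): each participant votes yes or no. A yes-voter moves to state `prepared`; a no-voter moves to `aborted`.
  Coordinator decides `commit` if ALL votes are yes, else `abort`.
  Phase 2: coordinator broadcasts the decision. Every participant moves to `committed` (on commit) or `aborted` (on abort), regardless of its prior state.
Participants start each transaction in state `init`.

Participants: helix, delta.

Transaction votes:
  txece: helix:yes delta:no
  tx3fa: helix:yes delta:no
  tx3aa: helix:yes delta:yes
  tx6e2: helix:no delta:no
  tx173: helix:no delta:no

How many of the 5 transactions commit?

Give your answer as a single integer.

txece: no from delta -> abort (commits=0)
tx3fa: no from delta -> abort (commits=0)
tx3aa: all yes -> commit (commits=1)
tx6e2: no from helix, delta -> abort (commits=1)
tx173: no from helix, delta -> abort (commits=1)

Answer: 1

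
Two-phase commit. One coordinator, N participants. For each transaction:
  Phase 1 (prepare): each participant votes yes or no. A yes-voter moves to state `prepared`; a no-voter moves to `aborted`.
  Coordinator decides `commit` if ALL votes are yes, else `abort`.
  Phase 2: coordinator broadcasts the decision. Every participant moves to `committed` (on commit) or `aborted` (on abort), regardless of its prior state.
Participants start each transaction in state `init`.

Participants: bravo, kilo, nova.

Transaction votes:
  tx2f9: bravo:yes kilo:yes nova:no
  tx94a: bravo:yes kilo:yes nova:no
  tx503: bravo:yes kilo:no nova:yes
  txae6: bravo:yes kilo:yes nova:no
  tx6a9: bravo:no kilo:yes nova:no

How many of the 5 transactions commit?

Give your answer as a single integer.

tx2f9: no from nova -> abort (commits=0)
tx94a: no from nova -> abort (commits=0)
tx503: no from kilo -> abort (commits=0)
txae6: no from nova -> abort (commits=0)
tx6a9: no from bravo, nova -> abort (commits=0)

Answer: 0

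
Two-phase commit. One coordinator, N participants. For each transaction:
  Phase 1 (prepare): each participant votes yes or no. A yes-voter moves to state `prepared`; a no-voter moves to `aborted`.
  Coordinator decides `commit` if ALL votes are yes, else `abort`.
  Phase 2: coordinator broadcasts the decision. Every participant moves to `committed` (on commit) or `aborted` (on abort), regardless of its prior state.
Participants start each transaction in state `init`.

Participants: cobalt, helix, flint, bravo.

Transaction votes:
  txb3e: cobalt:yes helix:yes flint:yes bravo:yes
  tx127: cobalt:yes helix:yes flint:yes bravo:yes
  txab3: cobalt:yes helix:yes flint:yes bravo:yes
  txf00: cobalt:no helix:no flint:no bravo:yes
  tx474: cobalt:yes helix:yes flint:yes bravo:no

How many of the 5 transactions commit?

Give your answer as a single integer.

Answer: 3

Derivation:
txb3e: all yes -> commit (commits=1)
tx127: all yes -> commit (commits=2)
txab3: all yes -> commit (commits=3)
txf00: no from cobalt, helix, flint -> abort (commits=3)
tx474: no from bravo -> abort (commits=3)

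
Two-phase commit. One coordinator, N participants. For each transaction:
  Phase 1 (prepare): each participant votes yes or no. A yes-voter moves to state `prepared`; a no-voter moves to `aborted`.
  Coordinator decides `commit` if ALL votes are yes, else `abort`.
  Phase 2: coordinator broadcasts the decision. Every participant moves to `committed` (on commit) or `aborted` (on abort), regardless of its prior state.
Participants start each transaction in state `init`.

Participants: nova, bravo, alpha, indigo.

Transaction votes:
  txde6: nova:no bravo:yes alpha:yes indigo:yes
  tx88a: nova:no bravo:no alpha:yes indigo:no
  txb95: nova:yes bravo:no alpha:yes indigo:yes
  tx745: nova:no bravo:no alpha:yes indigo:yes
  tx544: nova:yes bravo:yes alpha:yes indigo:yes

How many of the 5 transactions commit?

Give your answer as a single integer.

Answer: 1

Derivation:
txde6: no from nova -> abort (commits=0)
tx88a: no from nova, bravo, indigo -> abort (commits=0)
txb95: no from bravo -> abort (commits=0)
tx745: no from nova, bravo -> abort (commits=0)
tx544: all yes -> commit (commits=1)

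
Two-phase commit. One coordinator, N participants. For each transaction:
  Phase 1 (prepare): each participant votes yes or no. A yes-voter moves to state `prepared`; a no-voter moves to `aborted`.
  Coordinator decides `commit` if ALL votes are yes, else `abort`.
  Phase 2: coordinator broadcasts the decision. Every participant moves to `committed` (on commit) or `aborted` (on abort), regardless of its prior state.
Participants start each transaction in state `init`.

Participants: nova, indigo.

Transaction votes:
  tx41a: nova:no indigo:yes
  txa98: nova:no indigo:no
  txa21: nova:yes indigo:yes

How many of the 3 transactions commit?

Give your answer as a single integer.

tx41a: no from nova -> abort (commits=0)
txa98: no from nova, indigo -> abort (commits=0)
txa21: all yes -> commit (commits=1)

Answer: 1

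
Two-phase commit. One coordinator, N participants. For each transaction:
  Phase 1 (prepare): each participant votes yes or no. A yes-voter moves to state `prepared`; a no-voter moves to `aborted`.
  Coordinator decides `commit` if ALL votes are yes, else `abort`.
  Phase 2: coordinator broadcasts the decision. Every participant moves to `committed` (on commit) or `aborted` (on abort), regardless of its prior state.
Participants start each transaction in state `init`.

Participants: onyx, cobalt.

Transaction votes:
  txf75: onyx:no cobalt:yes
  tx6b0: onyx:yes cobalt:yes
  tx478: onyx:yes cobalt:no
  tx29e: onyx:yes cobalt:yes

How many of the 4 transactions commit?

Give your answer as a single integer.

txf75: no from onyx -> abort (commits=0)
tx6b0: all yes -> commit (commits=1)
tx478: no from cobalt -> abort (commits=1)
tx29e: all yes -> commit (commits=2)

Answer: 2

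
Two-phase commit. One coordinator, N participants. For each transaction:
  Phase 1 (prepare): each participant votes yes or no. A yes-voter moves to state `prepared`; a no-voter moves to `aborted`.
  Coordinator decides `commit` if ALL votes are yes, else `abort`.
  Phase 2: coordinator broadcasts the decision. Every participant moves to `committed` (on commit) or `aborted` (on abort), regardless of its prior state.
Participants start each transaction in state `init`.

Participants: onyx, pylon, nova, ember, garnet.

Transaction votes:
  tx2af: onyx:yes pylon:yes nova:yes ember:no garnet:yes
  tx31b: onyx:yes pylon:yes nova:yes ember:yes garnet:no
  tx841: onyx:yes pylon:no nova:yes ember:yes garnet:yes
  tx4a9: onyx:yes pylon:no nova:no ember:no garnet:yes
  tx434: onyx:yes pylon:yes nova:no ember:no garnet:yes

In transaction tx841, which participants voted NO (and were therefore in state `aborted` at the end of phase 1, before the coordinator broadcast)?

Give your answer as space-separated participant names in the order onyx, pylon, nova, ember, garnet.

Answer: pylon

Derivation:
Txn tx841 phase 1: onyx yes -> prepared; pylon no -> aborted; nova yes -> prepared; ember yes -> prepared; garnet yes -> prepared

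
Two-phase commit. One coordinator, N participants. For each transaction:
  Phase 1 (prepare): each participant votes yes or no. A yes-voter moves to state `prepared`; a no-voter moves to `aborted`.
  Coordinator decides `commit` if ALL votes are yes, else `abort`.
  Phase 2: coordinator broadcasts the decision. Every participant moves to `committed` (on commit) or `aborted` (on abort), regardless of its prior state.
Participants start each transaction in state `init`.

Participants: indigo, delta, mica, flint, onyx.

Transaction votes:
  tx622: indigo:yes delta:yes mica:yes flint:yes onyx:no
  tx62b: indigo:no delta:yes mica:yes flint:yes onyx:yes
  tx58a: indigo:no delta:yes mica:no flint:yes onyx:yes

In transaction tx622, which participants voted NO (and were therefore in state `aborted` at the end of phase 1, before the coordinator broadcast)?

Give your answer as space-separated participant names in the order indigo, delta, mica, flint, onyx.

Txn tx622 phase 1: indigo yes -> prepared; delta yes -> prepared; mica yes -> prepared; flint yes -> prepared; onyx no -> aborted

Answer: onyx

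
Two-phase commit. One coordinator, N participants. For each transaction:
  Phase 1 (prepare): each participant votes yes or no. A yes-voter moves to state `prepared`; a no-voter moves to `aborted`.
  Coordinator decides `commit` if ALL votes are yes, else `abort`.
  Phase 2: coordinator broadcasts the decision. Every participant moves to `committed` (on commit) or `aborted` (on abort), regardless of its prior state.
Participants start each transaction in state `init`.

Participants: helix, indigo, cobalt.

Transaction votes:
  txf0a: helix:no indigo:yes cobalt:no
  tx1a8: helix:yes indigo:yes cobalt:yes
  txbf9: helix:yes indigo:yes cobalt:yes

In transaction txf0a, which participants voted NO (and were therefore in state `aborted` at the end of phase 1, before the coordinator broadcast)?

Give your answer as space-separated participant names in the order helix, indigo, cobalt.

Answer: helix cobalt

Derivation:
Txn txf0a phase 1: helix no -> aborted; indigo yes -> prepared; cobalt no -> aborted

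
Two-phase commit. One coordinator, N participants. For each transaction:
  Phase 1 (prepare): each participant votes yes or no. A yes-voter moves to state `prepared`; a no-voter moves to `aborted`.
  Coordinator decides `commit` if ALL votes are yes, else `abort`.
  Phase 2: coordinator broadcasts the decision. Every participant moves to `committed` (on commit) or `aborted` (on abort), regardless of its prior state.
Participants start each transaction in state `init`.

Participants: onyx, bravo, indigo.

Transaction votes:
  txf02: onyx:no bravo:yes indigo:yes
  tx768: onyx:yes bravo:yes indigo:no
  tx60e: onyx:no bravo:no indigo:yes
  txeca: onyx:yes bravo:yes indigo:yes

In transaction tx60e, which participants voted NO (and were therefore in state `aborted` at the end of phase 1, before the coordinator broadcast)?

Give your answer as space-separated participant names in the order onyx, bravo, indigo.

Answer: onyx bravo

Derivation:
Txn tx60e phase 1: onyx no -> aborted; bravo no -> aborted; indigo yes -> prepared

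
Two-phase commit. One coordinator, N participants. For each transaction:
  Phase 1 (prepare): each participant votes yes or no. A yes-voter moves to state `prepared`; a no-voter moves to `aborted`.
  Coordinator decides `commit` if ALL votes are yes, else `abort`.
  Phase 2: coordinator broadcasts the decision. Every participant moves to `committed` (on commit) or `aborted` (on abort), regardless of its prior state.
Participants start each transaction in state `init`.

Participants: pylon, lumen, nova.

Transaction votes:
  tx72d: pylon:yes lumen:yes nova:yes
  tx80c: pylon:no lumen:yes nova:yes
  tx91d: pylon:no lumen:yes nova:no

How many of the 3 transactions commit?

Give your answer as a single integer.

Answer: 1

Derivation:
tx72d: all yes -> commit (commits=1)
tx80c: no from pylon -> abort (commits=1)
tx91d: no from pylon, nova -> abort (commits=1)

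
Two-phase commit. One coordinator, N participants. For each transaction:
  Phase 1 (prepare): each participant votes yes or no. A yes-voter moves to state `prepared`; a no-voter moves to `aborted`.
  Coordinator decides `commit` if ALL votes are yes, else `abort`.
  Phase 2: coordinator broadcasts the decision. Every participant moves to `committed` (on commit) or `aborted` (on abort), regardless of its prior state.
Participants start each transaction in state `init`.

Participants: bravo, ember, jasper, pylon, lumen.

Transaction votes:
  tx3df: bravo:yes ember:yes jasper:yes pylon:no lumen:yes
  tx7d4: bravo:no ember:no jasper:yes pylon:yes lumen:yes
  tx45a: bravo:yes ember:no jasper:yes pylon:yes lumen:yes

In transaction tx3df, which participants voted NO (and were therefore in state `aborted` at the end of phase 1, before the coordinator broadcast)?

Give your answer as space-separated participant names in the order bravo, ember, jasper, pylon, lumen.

Answer: pylon

Derivation:
Txn tx3df phase 1: bravo yes -> prepared; ember yes -> prepared; jasper yes -> prepared; pylon no -> aborted; lumen yes -> prepared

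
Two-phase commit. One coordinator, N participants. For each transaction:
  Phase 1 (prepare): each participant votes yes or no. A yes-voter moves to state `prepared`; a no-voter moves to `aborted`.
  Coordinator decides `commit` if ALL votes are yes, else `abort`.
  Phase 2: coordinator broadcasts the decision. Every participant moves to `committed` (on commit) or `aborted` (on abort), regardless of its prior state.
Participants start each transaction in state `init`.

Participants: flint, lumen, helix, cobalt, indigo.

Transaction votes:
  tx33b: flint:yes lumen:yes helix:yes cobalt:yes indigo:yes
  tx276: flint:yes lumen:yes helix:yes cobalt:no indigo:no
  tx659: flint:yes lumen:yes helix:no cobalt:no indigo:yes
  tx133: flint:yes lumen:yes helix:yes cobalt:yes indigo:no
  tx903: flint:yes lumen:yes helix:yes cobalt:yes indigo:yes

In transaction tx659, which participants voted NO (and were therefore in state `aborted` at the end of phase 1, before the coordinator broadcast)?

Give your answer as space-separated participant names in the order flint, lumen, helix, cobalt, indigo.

Answer: helix cobalt

Derivation:
Txn tx659 phase 1: flint yes -> prepared; lumen yes -> prepared; helix no -> aborted; cobalt no -> aborted; indigo yes -> prepared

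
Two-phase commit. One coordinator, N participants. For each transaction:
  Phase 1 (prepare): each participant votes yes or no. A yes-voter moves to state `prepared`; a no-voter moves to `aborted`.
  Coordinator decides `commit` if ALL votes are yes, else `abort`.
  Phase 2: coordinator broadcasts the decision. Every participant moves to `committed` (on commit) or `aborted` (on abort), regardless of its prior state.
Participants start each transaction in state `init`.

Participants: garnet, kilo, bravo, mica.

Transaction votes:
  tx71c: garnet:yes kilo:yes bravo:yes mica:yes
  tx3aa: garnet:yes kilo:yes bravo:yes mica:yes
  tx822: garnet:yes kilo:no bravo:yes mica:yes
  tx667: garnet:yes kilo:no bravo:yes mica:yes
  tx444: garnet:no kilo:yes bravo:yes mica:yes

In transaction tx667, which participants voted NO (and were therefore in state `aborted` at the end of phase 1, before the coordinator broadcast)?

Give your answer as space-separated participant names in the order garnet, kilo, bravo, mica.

Answer: kilo

Derivation:
Txn tx667 phase 1: garnet yes -> prepared; kilo no -> aborted; bravo yes -> prepared; mica yes -> prepared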